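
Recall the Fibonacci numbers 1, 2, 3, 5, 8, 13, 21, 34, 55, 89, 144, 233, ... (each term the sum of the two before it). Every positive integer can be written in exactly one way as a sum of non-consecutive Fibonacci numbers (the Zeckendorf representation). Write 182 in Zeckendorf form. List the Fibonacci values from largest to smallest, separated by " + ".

182: greatest Fibonacci not exceeding it is 144, leaving 38
38: greatest Fibonacci not exceeding it is 34, leaving 4
4: greatest Fibonacci not exceeding it is 3, leaving 1
1: greatest Fibonacci not exceeding it is 1, leaving 0
So 182 = 144 + 34 + 3 + 1, with no two terms consecutive in the sequence.

144 + 34 + 3 + 1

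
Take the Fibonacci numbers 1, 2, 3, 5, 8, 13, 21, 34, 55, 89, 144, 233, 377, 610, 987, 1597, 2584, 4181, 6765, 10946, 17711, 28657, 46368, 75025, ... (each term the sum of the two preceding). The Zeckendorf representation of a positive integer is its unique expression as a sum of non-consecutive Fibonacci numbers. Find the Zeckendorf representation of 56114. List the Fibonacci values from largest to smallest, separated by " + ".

46368 + 6765 + 2584 + 377 + 13 + 5 + 2

56114: greatest Fibonacci not exceeding it is 46368, leaving 9746
9746: greatest Fibonacci not exceeding it is 6765, leaving 2981
2981: greatest Fibonacci not exceeding it is 2584, leaving 397
397: greatest Fibonacci not exceeding it is 377, leaving 20
20: greatest Fibonacci not exceeding it is 13, leaving 7
7: greatest Fibonacci not exceeding it is 5, leaving 2
2: greatest Fibonacci not exceeding it is 2, leaving 0
So 56114 = 46368 + 6765 + 2584 + 377 + 13 + 5 + 2, with no two terms consecutive in the sequence.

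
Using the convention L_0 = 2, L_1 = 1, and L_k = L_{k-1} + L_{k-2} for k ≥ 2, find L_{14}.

Iterating the recurrence up to L_{8} = 47 and L_{7} = 29:
L_{9} = L_{8} + L_{7} = 47 + 29 = 76
L_{10} = L_{9} + L_{8} = 76 + 47 = 123
L_{11} = L_{10} + L_{9} = 123 + 76 = 199
L_{12} = L_{11} + L_{10} = 199 + 123 = 322
L_{13} = L_{12} + L_{11} = 322 + 199 = 521
L_{14} = L_{13} + L_{12} = 521 + 322 = 843

843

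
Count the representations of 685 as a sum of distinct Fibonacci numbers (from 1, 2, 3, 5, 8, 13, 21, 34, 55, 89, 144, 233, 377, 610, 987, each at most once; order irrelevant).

6

Each representation comes from the Zeckendorf form by replacing some F_k with F_{k−1} + F_{k−2} where possible.
685 = 610+55+13+5+2 = 610+34+21+13+5+2 = 377+233+55+13+5+2 = 377+233+34+21+13+5+2 = … (2 more), for 6 in all.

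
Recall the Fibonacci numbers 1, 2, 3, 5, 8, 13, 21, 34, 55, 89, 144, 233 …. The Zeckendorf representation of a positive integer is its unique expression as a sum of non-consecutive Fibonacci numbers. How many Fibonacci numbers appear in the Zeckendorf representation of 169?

4

Greedy algorithm:
largest Fibonacci ≤ 169 is 144; 169 − 144 = 25
largest Fibonacci ≤ 25 is 21; 25 − 21 = 4
largest Fibonacci ≤ 4 is 3; 4 − 3 = 1
largest Fibonacci ≤ 1 is 1; 1 − 1 = 0
169 = 144 + 21 + 3 + 1, which has 4 terms.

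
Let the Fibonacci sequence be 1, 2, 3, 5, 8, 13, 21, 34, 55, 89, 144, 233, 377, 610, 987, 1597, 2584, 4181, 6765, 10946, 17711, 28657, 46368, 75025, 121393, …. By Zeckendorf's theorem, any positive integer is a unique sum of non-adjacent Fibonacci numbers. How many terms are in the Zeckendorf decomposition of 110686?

6

Repeatedly subtract the largest Fibonacci number that fits:
largest Fibonacci ≤ 110686 is 75025; 110686 − 75025 = 35661
largest Fibonacci ≤ 35661 is 28657; 35661 − 28657 = 7004
largest Fibonacci ≤ 7004 is 6765; 7004 − 6765 = 239
largest Fibonacci ≤ 239 is 233; 239 − 233 = 6
largest Fibonacci ≤ 6 is 5; 6 − 5 = 1
largest Fibonacci ≤ 1 is 1; 1 − 1 = 0
110686 = 75025 + 28657 + 6765 + 233 + 5 + 1, which has 6 terms.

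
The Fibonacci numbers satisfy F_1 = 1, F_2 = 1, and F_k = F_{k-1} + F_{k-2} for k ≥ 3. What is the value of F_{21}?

10946

Iterating the recurrence up to F_{15} = 610 and F_{14} = 377:
F_{16} = F_{15} + F_{14} = 610 + 377 = 987
F_{17} = F_{16} + F_{15} = 987 + 610 = 1597
F_{18} = F_{17} + F_{16} = 1597 + 987 = 2584
F_{19} = F_{18} + F_{17} = 2584 + 1597 = 4181
F_{20} = F_{19} + F_{18} = 4181 + 2584 = 6765
F_{21} = F_{20} + F_{19} = 6765 + 4181 = 10946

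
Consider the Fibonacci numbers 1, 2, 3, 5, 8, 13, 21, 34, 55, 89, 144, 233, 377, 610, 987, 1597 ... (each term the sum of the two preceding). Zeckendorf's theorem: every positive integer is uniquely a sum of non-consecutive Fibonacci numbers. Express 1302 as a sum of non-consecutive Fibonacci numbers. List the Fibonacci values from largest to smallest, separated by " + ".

largest Fibonacci ≤ 1302 is 987; 1302 − 987 = 315
largest Fibonacci ≤ 315 is 233; 315 − 233 = 82
largest Fibonacci ≤ 82 is 55; 82 − 55 = 27
largest Fibonacci ≤ 27 is 21; 27 − 21 = 6
largest Fibonacci ≤ 6 is 5; 6 − 5 = 1
largest Fibonacci ≤ 1 is 1; 1 − 1 = 0
So 1302 = 987 + 233 + 55 + 21 + 5 + 1, with no two terms consecutive in the sequence.

987 + 233 + 55 + 21 + 5 + 1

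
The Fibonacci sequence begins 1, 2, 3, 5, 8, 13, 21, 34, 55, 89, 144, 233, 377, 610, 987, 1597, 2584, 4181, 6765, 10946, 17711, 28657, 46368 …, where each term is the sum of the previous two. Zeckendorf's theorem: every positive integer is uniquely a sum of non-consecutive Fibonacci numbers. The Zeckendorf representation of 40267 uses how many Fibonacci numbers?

40267: greatest Fibonacci not exceeding it is 28657, leaving 11610
11610: greatest Fibonacci not exceeding it is 10946, leaving 664
664: greatest Fibonacci not exceeding it is 610, leaving 54
54: greatest Fibonacci not exceeding it is 34, leaving 20
20: greatest Fibonacci not exceeding it is 13, leaving 7
7: greatest Fibonacci not exceeding it is 5, leaving 2
2: greatest Fibonacci not exceeding it is 2, leaving 0
40267 = 28657 + 10946 + 610 + 34 + 13 + 5 + 2, which has 7 terms.

7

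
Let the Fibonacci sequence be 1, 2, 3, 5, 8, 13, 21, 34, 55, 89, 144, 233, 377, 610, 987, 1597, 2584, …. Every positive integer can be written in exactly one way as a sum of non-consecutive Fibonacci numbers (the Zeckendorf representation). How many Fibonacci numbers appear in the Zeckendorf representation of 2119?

largest Fibonacci ≤ 2119 is 1597; 2119 − 1597 = 522
largest Fibonacci ≤ 522 is 377; 522 − 377 = 145
largest Fibonacci ≤ 145 is 144; 145 − 144 = 1
largest Fibonacci ≤ 1 is 1; 1 − 1 = 0
2119 = 1597 + 377 + 144 + 1, which has 4 terms.

4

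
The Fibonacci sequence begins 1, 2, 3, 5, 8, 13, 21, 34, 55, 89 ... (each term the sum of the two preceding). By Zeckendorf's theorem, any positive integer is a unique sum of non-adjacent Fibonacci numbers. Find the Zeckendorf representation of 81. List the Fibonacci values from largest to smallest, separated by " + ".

55 + 21 + 5

81 − 55 = 26
26 − 21 = 5
5 − 5 = 0
So 81 = 55 + 21 + 5, with no two terms consecutive in the sequence.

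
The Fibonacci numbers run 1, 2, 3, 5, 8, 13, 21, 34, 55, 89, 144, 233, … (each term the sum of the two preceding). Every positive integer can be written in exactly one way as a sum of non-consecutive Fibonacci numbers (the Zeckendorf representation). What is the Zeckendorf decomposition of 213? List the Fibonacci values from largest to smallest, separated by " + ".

144 ≤ 213 < 233, so take 144; remainder 69
55 ≤ 69 < 89, so take 55; remainder 14
13 ≤ 14 < 21, so take 13; remainder 1
1 ≤ 1 < 2, so take 1; remainder 0
So 213 = 144 + 55 + 13 + 1, with no two terms consecutive in the sequence.

144 + 55 + 13 + 1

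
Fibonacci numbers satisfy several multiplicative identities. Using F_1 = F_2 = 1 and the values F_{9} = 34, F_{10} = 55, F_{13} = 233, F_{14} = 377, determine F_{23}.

By the addition formula F_{m+n} = F_m F_{n+1} + F_{m−1} F_n with m=14, n=9: F_{23} = 377·55 + 233·34 = 20735 + 7922 = 28657.

28657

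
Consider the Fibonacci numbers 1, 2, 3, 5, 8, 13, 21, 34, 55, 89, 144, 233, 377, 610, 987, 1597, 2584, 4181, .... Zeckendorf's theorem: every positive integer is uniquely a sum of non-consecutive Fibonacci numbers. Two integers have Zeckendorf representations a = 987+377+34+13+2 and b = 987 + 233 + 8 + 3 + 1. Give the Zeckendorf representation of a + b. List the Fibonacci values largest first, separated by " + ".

The two numbers are 1413 and 1232, so their sum is 2645.
take 2584 (≤ 2645); 2645 − 2584 = 61
take 55 (≤ 61); 61 − 55 = 6
take 5 (≤ 6); 6 − 5 = 1
take 1 (≤ 1); 1 − 1 = 0

2584 + 55 + 5 + 1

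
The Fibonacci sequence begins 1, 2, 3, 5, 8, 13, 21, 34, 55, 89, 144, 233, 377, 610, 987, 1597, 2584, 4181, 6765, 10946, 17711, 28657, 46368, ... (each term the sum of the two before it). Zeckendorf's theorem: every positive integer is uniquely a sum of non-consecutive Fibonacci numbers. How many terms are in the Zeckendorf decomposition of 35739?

6

largest Fibonacci ≤ 35739 is 28657; 35739 − 28657 = 7082
largest Fibonacci ≤ 7082 is 6765; 7082 − 6765 = 317
largest Fibonacci ≤ 317 is 233; 317 − 233 = 84
largest Fibonacci ≤ 84 is 55; 84 − 55 = 29
largest Fibonacci ≤ 29 is 21; 29 − 21 = 8
largest Fibonacci ≤ 8 is 8; 8 − 8 = 0
35739 = 28657 + 6765 + 233 + 55 + 21 + 8, which has 6 terms.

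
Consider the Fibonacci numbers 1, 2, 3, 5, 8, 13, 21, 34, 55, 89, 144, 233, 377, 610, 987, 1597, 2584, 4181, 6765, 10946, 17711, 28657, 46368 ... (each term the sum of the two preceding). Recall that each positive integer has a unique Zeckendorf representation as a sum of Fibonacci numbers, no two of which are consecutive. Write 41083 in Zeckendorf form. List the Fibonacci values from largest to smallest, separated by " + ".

28657 + 10946 + 987 + 377 + 89 + 21 + 5 + 1

Greedy algorithm:
28657 ≤ 41083 < 46368, so take 28657; remainder 12426
10946 ≤ 12426 < 17711, so take 10946; remainder 1480
987 ≤ 1480 < 1597, so take 987; remainder 493
377 ≤ 493 < 610, so take 377; remainder 116
89 ≤ 116 < 144, so take 89; remainder 27
21 ≤ 27 < 34, so take 21; remainder 6
5 ≤ 6 < 8, so take 5; remainder 1
1 ≤ 1 < 2, so take 1; remainder 0
So 41083 = 28657 + 10946 + 987 + 377 + 89 + 21 + 5 + 1, with no two terms consecutive in the sequence.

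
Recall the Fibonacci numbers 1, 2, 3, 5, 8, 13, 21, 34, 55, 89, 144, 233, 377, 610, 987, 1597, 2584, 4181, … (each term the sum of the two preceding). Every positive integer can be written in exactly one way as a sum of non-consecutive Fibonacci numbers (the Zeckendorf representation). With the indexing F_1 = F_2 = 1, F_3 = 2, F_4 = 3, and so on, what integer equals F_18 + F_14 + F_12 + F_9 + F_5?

3144

F_18 + F_14 + F_12 + F_9 + F_5 = 2584 + 377 + 144 + 34 + 5 = 3144.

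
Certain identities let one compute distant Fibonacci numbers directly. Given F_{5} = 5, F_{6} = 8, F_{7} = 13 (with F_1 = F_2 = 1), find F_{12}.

By the addition formula F_{m+n} = F_m F_{n+1} + F_{m−1} F_n with m=7, n=5: F_{12} = 13·8 + 8·5 = 104 + 40 = 144.

144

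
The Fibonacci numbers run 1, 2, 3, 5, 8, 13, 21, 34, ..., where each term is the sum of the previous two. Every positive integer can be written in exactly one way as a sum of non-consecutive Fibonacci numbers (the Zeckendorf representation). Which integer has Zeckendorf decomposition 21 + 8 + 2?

31

21 + 8 + 2 = 31.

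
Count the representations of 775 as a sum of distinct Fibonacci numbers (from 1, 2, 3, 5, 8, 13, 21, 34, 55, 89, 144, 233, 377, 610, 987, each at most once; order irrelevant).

22

Starting from the Zeckendorf form and repeatedly splitting a term F_k into F_{k−1} + F_{k−2} (when neither is already used) reaches every representation.
775 = 610+144+21 = 610+144+13+8 = 610+89+55+21 = 377+233+144+21 = … (18 more), for 22 in all.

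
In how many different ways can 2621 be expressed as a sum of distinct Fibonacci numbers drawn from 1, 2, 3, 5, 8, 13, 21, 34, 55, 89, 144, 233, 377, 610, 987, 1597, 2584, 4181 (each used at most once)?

30

Starting from the Zeckendorf form and repeatedly splitting a term F_k into F_{k−1} + F_{k−2} (when neither is already used) reaches every representation.
2621 = 2584+34+3 = 2584+34+2+1 = 2584+21+13+3 = 1597+987+34+3 = … (26 more), for 30 in all.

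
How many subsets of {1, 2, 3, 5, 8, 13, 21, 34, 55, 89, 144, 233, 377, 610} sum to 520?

2

Each representation comes from the Zeckendorf form by replacing some F_k with F_{k−1} + F_{k−2} where possible.
520 = 377+89+34+13+5+2 = 233+144+89+34+13+5+2 — 2 representations.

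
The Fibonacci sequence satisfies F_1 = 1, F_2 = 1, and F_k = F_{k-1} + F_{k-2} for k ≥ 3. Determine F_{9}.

34

Iterating the recurrence up to F_{4} = 3 and F_{3} = 2:
F_{5} = F_{4} + F_{3} = 3 + 2 = 5
F_{6} = F_{5} + F_{4} = 5 + 3 = 8
F_{7} = F_{6} + F_{5} = 8 + 5 = 13
F_{8} = F_{7} + F_{6} = 13 + 8 = 21
F_{9} = F_{8} + F_{7} = 21 + 13 = 34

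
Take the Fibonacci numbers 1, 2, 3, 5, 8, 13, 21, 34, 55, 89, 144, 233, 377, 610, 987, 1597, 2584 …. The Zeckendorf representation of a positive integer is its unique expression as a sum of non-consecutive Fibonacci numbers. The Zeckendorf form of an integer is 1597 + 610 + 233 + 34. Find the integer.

2474

1597 + 610 + 233 + 34 = 2474.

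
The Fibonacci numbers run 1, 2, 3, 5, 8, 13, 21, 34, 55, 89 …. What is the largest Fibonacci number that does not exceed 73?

55 ≤ 73 < 89, so the largest Fibonacci number not exceeding 73 is 55.

55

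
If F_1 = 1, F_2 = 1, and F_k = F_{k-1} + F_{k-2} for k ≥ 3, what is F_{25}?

Iterating the recurrence up to F_{20} = 6765 and F_{19} = 4181:
F_{21} = F_{20} + F_{19} = 6765 + 4181 = 10946
F_{22} = F_{21} + F_{20} = 10946 + 6765 = 17711
F_{23} = F_{22} + F_{21} = 17711 + 10946 = 28657
F_{24} = F_{23} + F_{22} = 28657 + 17711 = 46368
F_{25} = F_{24} + F_{23} = 46368 + 28657 = 75025

75025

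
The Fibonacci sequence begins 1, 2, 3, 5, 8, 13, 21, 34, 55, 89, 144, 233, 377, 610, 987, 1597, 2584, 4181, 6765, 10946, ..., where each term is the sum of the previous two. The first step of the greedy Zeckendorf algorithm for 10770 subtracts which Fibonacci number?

6765

6765 ≤ 10770 < 10946, so the largest Fibonacci number not exceeding 10770 is 6765.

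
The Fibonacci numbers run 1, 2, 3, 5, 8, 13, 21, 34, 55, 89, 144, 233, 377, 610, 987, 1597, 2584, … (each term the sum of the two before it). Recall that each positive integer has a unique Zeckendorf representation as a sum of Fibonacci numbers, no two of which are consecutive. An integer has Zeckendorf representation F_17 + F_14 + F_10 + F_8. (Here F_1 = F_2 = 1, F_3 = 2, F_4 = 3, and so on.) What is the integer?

F_17 + F_14 + F_10 + F_8 = 1597 + 377 + 55 + 21 = 2050.

2050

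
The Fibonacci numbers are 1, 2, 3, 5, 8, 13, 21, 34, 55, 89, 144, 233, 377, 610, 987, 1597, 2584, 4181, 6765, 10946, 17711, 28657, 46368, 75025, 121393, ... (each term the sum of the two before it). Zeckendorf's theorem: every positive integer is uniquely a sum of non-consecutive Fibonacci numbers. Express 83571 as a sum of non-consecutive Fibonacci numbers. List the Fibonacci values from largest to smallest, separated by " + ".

75025 + 6765 + 1597 + 144 + 34 + 5 + 1

Greedily peel off the largest Fibonacci term at each step:
83571 − 75025 = 8546
8546 − 6765 = 1781
1781 − 1597 = 184
184 − 144 = 40
40 − 34 = 6
6 − 5 = 1
1 − 1 = 0
So 83571 = 75025 + 6765 + 1597 + 144 + 34 + 5 + 1, with no two terms consecutive in the sequence.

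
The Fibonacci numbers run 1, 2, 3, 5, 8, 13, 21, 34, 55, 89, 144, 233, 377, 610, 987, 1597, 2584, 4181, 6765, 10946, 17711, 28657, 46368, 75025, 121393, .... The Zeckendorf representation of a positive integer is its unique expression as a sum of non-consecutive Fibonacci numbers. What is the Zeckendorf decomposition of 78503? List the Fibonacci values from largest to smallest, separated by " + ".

75025 + 2584 + 610 + 233 + 34 + 13 + 3 + 1

78503: greatest Fibonacci not exceeding it is 75025, leaving 3478
3478: greatest Fibonacci not exceeding it is 2584, leaving 894
894: greatest Fibonacci not exceeding it is 610, leaving 284
284: greatest Fibonacci not exceeding it is 233, leaving 51
51: greatest Fibonacci not exceeding it is 34, leaving 17
17: greatest Fibonacci not exceeding it is 13, leaving 4
4: greatest Fibonacci not exceeding it is 3, leaving 1
1: greatest Fibonacci not exceeding it is 1, leaving 0
So 78503 = 75025 + 2584 + 610 + 233 + 34 + 13 + 3 + 1, with no two terms consecutive in the sequence.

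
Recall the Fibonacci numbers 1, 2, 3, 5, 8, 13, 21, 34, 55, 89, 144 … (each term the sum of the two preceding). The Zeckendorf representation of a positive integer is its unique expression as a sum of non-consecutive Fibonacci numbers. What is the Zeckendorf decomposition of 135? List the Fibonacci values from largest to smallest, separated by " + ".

89 + 34 + 8 + 3 + 1

Greedy algorithm:
subtract 89 from 135: 46 remains
subtract 34 from 46: 12 remains
subtract 8 from 12: 4 remains
subtract 3 from 4: 1 remains
subtract 1 from 1: 0 remains
So 135 = 89 + 34 + 8 + 3 + 1, with no two terms consecutive in the sequence.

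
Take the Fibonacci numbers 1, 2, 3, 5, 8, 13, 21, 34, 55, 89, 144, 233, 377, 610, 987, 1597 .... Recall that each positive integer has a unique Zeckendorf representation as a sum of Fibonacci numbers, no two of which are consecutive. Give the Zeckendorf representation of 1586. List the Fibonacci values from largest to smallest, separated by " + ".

Repeatedly subtract the largest Fibonacci number that fits:
subtract 987 from 1586: 599 remains
subtract 377 from 599: 222 remains
subtract 144 from 222: 78 remains
subtract 55 from 78: 23 remains
subtract 21 from 23: 2 remains
subtract 2 from 2: 0 remains
So 1586 = 987 + 377 + 144 + 55 + 21 + 2, with no two terms consecutive in the sequence.

987 + 377 + 144 + 55 + 21 + 2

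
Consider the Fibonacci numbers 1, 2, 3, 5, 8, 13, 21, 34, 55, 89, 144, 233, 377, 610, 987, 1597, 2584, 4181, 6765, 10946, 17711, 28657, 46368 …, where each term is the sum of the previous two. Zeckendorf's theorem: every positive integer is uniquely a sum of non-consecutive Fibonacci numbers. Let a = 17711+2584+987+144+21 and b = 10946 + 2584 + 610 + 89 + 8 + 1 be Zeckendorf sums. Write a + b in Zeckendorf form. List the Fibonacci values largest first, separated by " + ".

28657 + 6765 + 233 + 21 + 8 + 1

The two numbers are 21447 and 14238, so their sum is 35685.
subtract 28657 from 35685: 7028 remains
subtract 6765 from 7028: 263 remains
subtract 233 from 263: 30 remains
subtract 21 from 30: 9 remains
subtract 8 from 9: 1 remains
subtract 1 from 1: 0 remains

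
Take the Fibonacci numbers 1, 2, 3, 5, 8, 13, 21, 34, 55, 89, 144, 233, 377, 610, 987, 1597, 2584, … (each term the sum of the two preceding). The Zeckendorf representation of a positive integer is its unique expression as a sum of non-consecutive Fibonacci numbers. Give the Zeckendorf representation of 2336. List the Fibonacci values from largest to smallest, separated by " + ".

subtract 1597 from 2336: 739 remains
subtract 610 from 739: 129 remains
subtract 89 from 129: 40 remains
subtract 34 from 40: 6 remains
subtract 5 from 6: 1 remains
subtract 1 from 1: 0 remains
So 2336 = 1597 + 610 + 89 + 34 + 5 + 1, with no two terms consecutive in the sequence.

1597 + 610 + 89 + 34 + 5 + 1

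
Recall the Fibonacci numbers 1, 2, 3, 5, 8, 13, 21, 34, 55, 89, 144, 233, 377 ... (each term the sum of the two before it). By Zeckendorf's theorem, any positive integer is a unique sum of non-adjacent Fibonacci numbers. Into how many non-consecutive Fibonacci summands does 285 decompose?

take 233 (≤ 285); 285 − 233 = 52
take 34 (≤ 52); 52 − 34 = 18
take 13 (≤ 18); 18 − 13 = 5
take 5 (≤ 5); 5 − 5 = 0
285 = 233 + 34 + 13 + 5, which has 4 terms.

4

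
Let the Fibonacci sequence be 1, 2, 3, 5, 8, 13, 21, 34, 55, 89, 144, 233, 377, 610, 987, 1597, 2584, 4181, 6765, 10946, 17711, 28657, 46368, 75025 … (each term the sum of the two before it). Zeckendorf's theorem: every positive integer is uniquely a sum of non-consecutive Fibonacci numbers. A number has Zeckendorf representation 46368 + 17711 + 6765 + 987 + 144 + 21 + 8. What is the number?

46368 + 17711 + 6765 + 987 + 144 + 21 + 8 = 72004.

72004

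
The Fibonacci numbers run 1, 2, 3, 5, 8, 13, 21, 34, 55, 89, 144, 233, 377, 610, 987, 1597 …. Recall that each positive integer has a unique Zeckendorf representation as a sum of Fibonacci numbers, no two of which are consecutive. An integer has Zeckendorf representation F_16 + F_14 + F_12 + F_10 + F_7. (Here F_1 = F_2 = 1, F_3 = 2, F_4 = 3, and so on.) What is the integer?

F_16 + F_14 + F_12 + F_10 + F_7 = 987 + 377 + 144 + 55 + 13 = 1576.

1576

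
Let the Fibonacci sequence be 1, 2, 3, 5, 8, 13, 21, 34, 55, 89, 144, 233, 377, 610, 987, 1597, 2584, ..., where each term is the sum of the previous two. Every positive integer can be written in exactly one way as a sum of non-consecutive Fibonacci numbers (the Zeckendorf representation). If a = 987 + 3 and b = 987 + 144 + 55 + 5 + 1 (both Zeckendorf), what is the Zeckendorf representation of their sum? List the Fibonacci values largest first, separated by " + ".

1597 + 377 + 144 + 55 + 8 + 1

The two numbers are 990 and 1192, so their sum is 2182.
take 1597 (≤ 2182); 2182 − 1597 = 585
take 377 (≤ 585); 585 − 377 = 208
take 144 (≤ 208); 208 − 144 = 64
take 55 (≤ 64); 64 − 55 = 9
take 8 (≤ 9); 9 − 8 = 1
take 1 (≤ 1); 1 − 1 = 0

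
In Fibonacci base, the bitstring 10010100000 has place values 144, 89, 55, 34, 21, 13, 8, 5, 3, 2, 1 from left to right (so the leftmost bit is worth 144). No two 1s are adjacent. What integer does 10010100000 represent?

Summing the place values of the 1 bits: 144 + 34 + 13 = 191.

191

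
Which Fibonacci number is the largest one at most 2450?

1597 ≤ 2450 < 2584, so the largest Fibonacci number not exceeding 2450 is 1597.

1597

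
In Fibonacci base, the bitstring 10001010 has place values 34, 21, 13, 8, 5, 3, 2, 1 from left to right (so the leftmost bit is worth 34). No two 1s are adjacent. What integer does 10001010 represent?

41

Summing the place values of the 1 bits: 34 + 5 + 2 = 41.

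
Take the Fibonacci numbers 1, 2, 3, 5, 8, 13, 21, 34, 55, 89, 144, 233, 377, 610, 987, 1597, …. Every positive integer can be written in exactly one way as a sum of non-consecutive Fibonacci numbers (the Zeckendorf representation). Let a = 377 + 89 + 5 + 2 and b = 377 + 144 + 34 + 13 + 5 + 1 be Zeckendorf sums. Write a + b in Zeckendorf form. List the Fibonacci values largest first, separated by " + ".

987 + 55 + 5

The two numbers are 473 and 574, so their sum is 1047.
subtract 987 from 1047: 60 remains
subtract 55 from 60: 5 remains
subtract 5 from 5: 0 remains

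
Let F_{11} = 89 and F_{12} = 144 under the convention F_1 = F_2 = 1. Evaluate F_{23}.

28657

By F_{2k+1} = F_k² + F_{k+1}²: F_{23} = 89² + 144² = 7921 + 20736 = 28657.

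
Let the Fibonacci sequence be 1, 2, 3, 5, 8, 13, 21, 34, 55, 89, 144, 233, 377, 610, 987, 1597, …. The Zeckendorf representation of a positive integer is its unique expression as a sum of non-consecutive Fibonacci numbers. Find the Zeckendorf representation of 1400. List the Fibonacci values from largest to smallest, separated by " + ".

987 ≤ 1400 < 1597, so take 987; remainder 413
377 ≤ 413 < 610, so take 377; remainder 36
34 ≤ 36 < 55, so take 34; remainder 2
2 ≤ 2 < 3, so take 2; remainder 0
So 1400 = 987 + 377 + 34 + 2, with no two terms consecutive in the sequence.

987 + 377 + 34 + 2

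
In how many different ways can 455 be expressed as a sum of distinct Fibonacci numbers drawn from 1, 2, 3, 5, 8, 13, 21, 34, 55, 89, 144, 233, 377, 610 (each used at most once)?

12

Starting from the Zeckendorf form and repeatedly splitting a term F_k into F_{k−1} + F_{k−2} (when neither is already used) reaches every representation.
455 = 377+55+21+2 = 377+55+13+8+2 = 233+144+55+21+2 = … (9 more), for 12 in all.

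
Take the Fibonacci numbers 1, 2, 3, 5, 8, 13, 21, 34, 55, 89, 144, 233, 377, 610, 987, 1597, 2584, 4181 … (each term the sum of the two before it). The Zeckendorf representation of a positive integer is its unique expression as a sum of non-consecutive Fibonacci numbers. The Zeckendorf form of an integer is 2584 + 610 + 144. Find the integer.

2584 + 610 + 144 = 3338.

3338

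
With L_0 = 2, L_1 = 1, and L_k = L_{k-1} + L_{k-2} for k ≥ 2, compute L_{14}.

Iterating the recurrence up to L_{9} = 76 and L_{8} = 47:
L_{10} = L_{9} + L_{8} = 76 + 47 = 123
L_{11} = L_{10} + L_{9} = 123 + 76 = 199
L_{12} = L_{11} + L_{10} = 199 + 123 = 322
L_{13} = L_{12} + L_{11} = 322 + 199 = 521
L_{14} = L_{13} + L_{12} = 521 + 322 = 843

843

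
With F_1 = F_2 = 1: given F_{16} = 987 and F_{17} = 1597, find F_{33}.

3524578

By F_{2k+1} = F_k² + F_{k+1}²: F_{33} = 987² + 1597² = 974169 + 2550409 = 3524578.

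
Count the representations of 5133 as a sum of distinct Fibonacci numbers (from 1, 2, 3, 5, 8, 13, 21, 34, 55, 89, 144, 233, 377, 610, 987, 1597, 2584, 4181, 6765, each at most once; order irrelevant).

9

5133 = 4181+610+233+89+13+5+2 = 4181+610+233+55+34+13+5+2 = 2584+1597+610+233+89+13+5+2 = … (6 more), for 9 in all.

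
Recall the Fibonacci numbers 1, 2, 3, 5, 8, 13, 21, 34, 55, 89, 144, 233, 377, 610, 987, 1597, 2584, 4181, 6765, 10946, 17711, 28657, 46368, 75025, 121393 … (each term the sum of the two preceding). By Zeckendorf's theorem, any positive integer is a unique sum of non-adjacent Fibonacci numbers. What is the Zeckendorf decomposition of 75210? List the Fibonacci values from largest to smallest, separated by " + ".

75025 + 144 + 34 + 5 + 2

take 75025 (≤ 75210); 75210 − 75025 = 185
take 144 (≤ 185); 185 − 144 = 41
take 34 (≤ 41); 41 − 34 = 7
take 5 (≤ 7); 7 − 5 = 2
take 2 (≤ 2); 2 − 2 = 0
So 75210 = 75025 + 144 + 34 + 5 + 2, with no two terms consecutive in the sequence.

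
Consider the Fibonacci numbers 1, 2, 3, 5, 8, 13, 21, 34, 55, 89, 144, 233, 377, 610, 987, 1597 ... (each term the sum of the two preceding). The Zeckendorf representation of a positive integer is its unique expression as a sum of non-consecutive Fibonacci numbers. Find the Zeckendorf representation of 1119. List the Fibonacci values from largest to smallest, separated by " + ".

Greedy algorithm:
1119: greatest Fibonacci not exceeding it is 987, leaving 132
132: greatest Fibonacci not exceeding it is 89, leaving 43
43: greatest Fibonacci not exceeding it is 34, leaving 9
9: greatest Fibonacci not exceeding it is 8, leaving 1
1: greatest Fibonacci not exceeding it is 1, leaving 0
So 1119 = 987 + 89 + 34 + 8 + 1, with no two terms consecutive in the sequence.

987 + 89 + 34 + 8 + 1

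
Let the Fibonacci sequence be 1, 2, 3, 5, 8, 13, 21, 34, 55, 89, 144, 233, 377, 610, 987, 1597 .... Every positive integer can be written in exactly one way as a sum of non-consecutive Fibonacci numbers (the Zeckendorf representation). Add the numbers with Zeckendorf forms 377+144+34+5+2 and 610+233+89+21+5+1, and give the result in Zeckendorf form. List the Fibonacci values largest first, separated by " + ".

The two numbers are 562 and 959, so their sum is 1521.
Greedily peel off the largest Fibonacci term at each step:
987 ≤ 1521 < 1597, so take 987; remainder 534
377 ≤ 534 < 610, so take 377; remainder 157
144 ≤ 157 < 233, so take 144; remainder 13
13 ≤ 13 < 21, so take 13; remainder 0

987 + 377 + 144 + 13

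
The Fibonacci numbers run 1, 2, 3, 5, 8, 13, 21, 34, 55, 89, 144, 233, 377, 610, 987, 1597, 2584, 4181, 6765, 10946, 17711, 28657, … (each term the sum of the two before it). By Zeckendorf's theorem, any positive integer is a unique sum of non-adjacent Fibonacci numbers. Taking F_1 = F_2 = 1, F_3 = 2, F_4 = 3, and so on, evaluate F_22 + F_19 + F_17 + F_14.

23866

F_22 + F_19 + F_17 + F_14 = 17711 + 4181 + 1597 + 377 = 23866.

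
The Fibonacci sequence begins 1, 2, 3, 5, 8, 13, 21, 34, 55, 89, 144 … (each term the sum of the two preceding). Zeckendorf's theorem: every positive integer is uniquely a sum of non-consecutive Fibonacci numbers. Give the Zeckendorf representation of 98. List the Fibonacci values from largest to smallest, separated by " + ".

89 + 8 + 1

Greedily peel off the largest Fibonacci term at each step:
98: greatest Fibonacci not exceeding it is 89, leaving 9
9: greatest Fibonacci not exceeding it is 8, leaving 1
1: greatest Fibonacci not exceeding it is 1, leaving 0
So 98 = 89 + 8 + 1, with no two terms consecutive in the sequence.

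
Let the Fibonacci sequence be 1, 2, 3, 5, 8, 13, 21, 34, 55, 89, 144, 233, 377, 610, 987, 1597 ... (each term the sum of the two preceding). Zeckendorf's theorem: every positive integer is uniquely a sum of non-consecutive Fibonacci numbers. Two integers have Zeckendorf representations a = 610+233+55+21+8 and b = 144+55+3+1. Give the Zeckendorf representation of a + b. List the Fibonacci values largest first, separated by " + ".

987 + 89 + 34 + 13 + 5 + 2

The two numbers are 927 and 203, so their sum is 1130.
987 ≤ 1130 < 1597, so take 987; remainder 143
89 ≤ 143 < 144, so take 89; remainder 54
34 ≤ 54 < 55, so take 34; remainder 20
13 ≤ 20 < 21, so take 13; remainder 7
5 ≤ 7 < 8, so take 5; remainder 2
2 ≤ 2 < 3, so take 2; remainder 0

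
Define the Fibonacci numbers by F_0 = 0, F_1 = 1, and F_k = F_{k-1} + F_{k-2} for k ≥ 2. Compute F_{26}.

Iterating the recurrence up to F_{22} = 17711 and F_{21} = 10946:
F_{23} = F_{22} + F_{21} = 17711 + 10946 = 28657
F_{24} = F_{23} + F_{22} = 28657 + 17711 = 46368
F_{25} = F_{24} + F_{23} = 46368 + 28657 = 75025
F_{26} = F_{25} + F_{24} = 75025 + 46368 = 121393

121393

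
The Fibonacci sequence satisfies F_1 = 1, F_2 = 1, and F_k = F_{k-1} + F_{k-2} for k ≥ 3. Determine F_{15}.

Iterating the recurrence up to F_{11} = 89 and F_{10} = 55:
F_{12} = F_{11} + F_{10} = 89 + 55 = 144
F_{13} = F_{12} + F_{11} = 144 + 89 = 233
F_{14} = F_{13} + F_{12} = 233 + 144 = 377
F_{15} = F_{14} + F_{13} = 377 + 233 = 610

610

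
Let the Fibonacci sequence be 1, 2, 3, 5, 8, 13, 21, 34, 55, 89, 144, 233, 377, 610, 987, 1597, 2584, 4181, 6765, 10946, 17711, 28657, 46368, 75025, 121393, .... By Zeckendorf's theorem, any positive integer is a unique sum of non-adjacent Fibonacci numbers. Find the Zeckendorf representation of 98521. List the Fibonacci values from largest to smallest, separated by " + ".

75025 + 17711 + 4181 + 1597 + 5 + 2

Greedily peel off the largest Fibonacci term at each step:
75025 ≤ 98521 < 121393, so take 75025; remainder 23496
17711 ≤ 23496 < 28657, so take 17711; remainder 5785
4181 ≤ 5785 < 6765, so take 4181; remainder 1604
1597 ≤ 1604 < 2584, so take 1597; remainder 7
5 ≤ 7 < 8, so take 5; remainder 2
2 ≤ 2 < 3, so take 2; remainder 0
So 98521 = 75025 + 17711 + 4181 + 1597 + 5 + 2, with no two terms consecutive in the sequence.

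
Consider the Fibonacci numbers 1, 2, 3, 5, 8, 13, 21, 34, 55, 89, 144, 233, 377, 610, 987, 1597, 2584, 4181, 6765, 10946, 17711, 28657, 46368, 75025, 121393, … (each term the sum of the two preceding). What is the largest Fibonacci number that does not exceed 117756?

75025

75025 ≤ 117756 < 121393, so the largest Fibonacci number not exceeding 117756 is 75025.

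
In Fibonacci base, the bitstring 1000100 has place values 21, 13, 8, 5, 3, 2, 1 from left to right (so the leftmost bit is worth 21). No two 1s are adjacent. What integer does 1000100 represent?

Summing the place values of the 1 bits: 21 + 3 = 24.

24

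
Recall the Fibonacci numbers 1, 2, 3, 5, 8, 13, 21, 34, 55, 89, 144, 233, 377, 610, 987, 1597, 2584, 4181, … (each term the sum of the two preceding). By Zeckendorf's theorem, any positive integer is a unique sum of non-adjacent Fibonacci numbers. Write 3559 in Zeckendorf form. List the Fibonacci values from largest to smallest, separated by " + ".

2584 + 610 + 233 + 89 + 34 + 8 + 1

Repeatedly subtract the largest Fibonacci number that fits:
largest Fibonacci ≤ 3559 is 2584; 3559 − 2584 = 975
largest Fibonacci ≤ 975 is 610; 975 − 610 = 365
largest Fibonacci ≤ 365 is 233; 365 − 233 = 132
largest Fibonacci ≤ 132 is 89; 132 − 89 = 43
largest Fibonacci ≤ 43 is 34; 43 − 34 = 9
largest Fibonacci ≤ 9 is 8; 9 − 8 = 1
largest Fibonacci ≤ 1 is 1; 1 − 1 = 0
So 3559 = 2584 + 610 + 233 + 89 + 34 + 8 + 1, with no two terms consecutive in the sequence.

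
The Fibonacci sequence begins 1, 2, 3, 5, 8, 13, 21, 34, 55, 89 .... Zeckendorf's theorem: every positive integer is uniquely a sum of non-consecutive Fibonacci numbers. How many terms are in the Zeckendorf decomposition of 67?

Repeatedly subtract the largest Fibonacci number that fits:
67 − 55 = 12
12 − 8 = 4
4 − 3 = 1
1 − 1 = 0
67 = 55 + 8 + 3 + 1, which has 4 terms.

4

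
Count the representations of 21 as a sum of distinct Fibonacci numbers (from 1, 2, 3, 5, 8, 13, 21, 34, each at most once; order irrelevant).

4

21 = 21 = 13+8 = 13+5+3 = … (1 more), for 4 in all.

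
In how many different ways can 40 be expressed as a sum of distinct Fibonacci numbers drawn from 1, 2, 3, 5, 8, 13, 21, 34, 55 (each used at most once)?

5

Starting from the Zeckendorf form and repeatedly splitting a term F_k into F_{k−1} + F_{k−2} (when neither is already used) reaches every representation.
40 = 34+5+1 = 34+3+2+1 = 21+13+5+1 = 21+13+3+2+1 = … (1 more), for 5 in all.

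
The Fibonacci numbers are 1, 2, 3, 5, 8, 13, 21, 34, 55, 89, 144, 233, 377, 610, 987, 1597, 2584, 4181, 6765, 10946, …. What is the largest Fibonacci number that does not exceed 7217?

6765 ≤ 7217 < 10946, so the largest Fibonacci number not exceeding 7217 is 6765.

6765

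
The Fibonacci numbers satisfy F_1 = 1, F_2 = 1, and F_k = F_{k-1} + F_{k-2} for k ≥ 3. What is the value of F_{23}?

Iterating the recurrence up to F_{16} = 987 and F_{15} = 610:
F_{17} = F_{16} + F_{15} = 987 + 610 = 1597
F_{18} = F_{17} + F_{16} = 1597 + 987 = 2584
F_{19} = F_{18} + F_{17} = 2584 + 1597 = 4181
F_{20} = F_{19} + F_{18} = 4181 + 2584 = 6765
F_{21} = F_{20} + F_{19} = 6765 + 4181 = 10946
F_{22} = F_{21} + F_{20} = 10946 + 6765 = 17711
F_{23} = F_{22} + F_{21} = 17711 + 10946 = 28657

28657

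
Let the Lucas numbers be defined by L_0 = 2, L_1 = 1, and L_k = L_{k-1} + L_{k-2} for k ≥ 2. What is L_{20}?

15127

Iterating the recurrence up to L_{15} = 1364 and L_{14} = 843:
L_{16} = L_{15} + L_{14} = 1364 + 843 = 2207
L_{17} = L_{16} + L_{15} = 2207 + 1364 = 3571
L_{18} = L_{17} + L_{16} = 3571 + 2207 = 5778
L_{19} = L_{18} + L_{17} = 5778 + 3571 = 9349
L_{20} = L_{19} + L_{18} = 9349 + 5778 = 15127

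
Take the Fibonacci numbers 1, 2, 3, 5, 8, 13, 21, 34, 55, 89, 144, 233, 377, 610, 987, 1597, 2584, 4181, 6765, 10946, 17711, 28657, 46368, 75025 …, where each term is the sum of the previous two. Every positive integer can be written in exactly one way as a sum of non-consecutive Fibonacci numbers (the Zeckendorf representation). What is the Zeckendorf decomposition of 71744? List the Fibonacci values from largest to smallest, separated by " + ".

46368 + 17711 + 6765 + 610 + 233 + 55 + 2

46368 ≤ 71744 < 75025, so take 46368; remainder 25376
17711 ≤ 25376 < 28657, so take 17711; remainder 7665
6765 ≤ 7665 < 10946, so take 6765; remainder 900
610 ≤ 900 < 987, so take 610; remainder 290
233 ≤ 290 < 377, so take 233; remainder 57
55 ≤ 57 < 89, so take 55; remainder 2
2 ≤ 2 < 3, so take 2; remainder 0
So 71744 = 46368 + 17711 + 6765 + 610 + 233 + 55 + 2, with no two terms consecutive in the sequence.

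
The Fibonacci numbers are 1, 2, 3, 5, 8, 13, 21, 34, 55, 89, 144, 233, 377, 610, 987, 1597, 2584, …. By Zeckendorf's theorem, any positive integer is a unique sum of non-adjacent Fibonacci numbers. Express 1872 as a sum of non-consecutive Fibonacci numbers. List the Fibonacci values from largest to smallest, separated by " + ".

Repeatedly subtract the largest Fibonacci number that fits:
1872 − 1597 = 275
275 − 233 = 42
42 − 34 = 8
8 − 8 = 0
So 1872 = 1597 + 233 + 34 + 8, with no two terms consecutive in the sequence.

1597 + 233 + 34 + 8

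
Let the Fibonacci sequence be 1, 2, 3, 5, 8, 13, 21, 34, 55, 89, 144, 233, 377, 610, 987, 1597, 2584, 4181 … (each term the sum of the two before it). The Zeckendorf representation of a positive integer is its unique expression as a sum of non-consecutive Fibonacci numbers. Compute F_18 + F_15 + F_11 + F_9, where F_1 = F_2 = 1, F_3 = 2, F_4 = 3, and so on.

F_18 + F_15 + F_11 + F_9 = 2584 + 610 + 89 + 34 = 3317.

3317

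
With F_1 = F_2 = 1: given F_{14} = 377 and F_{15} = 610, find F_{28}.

317811

By the doubling identity F_{2k} = F_k(2F_{k+1} − F_k): F_{28} = 377·(2·610 − 377) = 377·843 = 317811.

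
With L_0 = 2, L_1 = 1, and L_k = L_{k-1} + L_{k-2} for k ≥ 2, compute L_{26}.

271443

Iterating the recurrence up to L_{19} = 9349 and L_{18} = 5778:
L_{20} = L_{19} + L_{18} = 9349 + 5778 = 15127
L_{21} = L_{20} + L_{19} = 15127 + 9349 = 24476
L_{22} = L_{21} + L_{20} = 24476 + 15127 = 39603
L_{23} = L_{22} + L_{21} = 39603 + 24476 = 64079
L_{24} = L_{23} + L_{22} = 64079 + 39603 = 103682
L_{25} = L_{24} + L_{23} = 103682 + 64079 = 167761
L_{26} = L_{25} + L_{24} = 167761 + 103682 = 271443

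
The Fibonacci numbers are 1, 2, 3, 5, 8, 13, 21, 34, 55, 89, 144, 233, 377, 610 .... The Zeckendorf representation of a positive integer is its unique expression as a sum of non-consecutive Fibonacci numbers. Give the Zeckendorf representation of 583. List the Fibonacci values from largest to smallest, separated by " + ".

377 + 144 + 55 + 5 + 2

subtract 377 from 583: 206 remains
subtract 144 from 206: 62 remains
subtract 55 from 62: 7 remains
subtract 5 from 7: 2 remains
subtract 2 from 2: 0 remains
So 583 = 377 + 144 + 55 + 5 + 2, with no two terms consecutive in the sequence.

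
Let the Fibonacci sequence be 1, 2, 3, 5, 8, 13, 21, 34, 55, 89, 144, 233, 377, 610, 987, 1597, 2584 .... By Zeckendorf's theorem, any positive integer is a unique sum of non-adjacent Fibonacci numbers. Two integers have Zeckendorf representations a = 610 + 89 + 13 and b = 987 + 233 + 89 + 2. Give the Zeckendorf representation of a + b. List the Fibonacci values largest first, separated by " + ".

1597 + 377 + 34 + 13 + 2

The two numbers are 712 and 1311, so their sum is 2023.
Repeatedly subtract the largest Fibonacci number that fits:
take 1597 (≤ 2023); 2023 − 1597 = 426
take 377 (≤ 426); 426 − 377 = 49
take 34 (≤ 49); 49 − 34 = 15
take 13 (≤ 15); 15 − 13 = 2
take 2 (≤ 2); 2 − 2 = 0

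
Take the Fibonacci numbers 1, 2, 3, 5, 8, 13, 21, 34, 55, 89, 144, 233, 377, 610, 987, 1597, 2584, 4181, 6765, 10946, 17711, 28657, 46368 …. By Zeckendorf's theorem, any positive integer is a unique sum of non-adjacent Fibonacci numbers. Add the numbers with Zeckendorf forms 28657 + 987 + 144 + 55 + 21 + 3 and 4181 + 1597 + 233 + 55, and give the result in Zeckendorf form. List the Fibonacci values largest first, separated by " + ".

The two numbers are 29867 and 6066, so their sum is 35933.
subtract 28657 from 35933: 7276 remains
subtract 6765 from 7276: 511 remains
subtract 377 from 511: 134 remains
subtract 89 from 134: 45 remains
subtract 34 from 45: 11 remains
subtract 8 from 11: 3 remains
subtract 3 from 3: 0 remains

28657 + 6765 + 377 + 89 + 34 + 8 + 3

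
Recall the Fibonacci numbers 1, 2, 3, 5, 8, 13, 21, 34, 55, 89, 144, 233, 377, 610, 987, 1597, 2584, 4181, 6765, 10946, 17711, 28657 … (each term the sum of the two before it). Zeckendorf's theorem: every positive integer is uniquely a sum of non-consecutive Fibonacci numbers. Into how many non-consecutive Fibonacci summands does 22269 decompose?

3

largest Fibonacci ≤ 22269 is 17711; 22269 − 17711 = 4558
largest Fibonacci ≤ 4558 is 4181; 4558 − 4181 = 377
largest Fibonacci ≤ 377 is 377; 377 − 377 = 0
22269 = 17711 + 4181 + 377, which has 3 terms.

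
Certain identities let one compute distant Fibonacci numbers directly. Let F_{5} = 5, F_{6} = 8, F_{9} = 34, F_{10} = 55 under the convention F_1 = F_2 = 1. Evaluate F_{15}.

By the addition formula F_{m+n} = F_m F_{n+1} + F_{m−1} F_n with m=10, n=5: F_{15} = 55·8 + 34·5 = 440 + 170 = 610.

610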